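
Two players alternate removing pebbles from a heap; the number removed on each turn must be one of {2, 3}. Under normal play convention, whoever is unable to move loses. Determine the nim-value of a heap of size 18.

1

n :  0  1  2  3  4  5  6  7  8  9 10 11 12 13 14 15 16 17 18
G :  0  0  1  1  2  0  0  1  1  2  0  0  1  1  2  0  0  1  1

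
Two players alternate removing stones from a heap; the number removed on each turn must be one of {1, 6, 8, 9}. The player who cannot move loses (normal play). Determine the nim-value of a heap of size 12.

3

G(0) = 0
G(1) = mex{0} = 1
G(2) = mex{1} = 0
G(3) = mex{0} = 1
G(4) = mex{1} = 0
G(5) = mex{0} = 1
G(6) = mex{1,0} = 2
G(7) = mex{2,1} = 0
G(8) = mex{0,0,0} = 1
G(9) = mex{1,1,1,0} = 2
G(10) = mex{2,0,0,1} = 3
G(11) = mex{3,1,1,0} = 2
G(12) = mex{2,2,0,1} = 3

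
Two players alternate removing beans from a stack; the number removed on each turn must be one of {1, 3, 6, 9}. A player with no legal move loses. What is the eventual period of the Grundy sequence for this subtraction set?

12

G(0) = 0
G(1) = mex{0} = 1
G(2) = mex{1} = 0
G(3) = mex{0,0} = 1
G(4) = mex{1,1} = 0
G(5) = mex{0,0} = 1
G(6) = mex{1,1,0} = 2
G(7) = mex{2,0,1} = 3
G(8) = mex{3,1,0} = 2
G(9) = mex{2,2,1,0} = 3
G(10) = mex{3,3,0,1} = 2
G(11) = mex{2,2,1,0} = 3
G(12) = mex{3,3,2,1} = 0
G(13) = mex{0,2,3,0} = 1
G(14) = mex{1,3,2,1} = 0
G(15) = mex{0,0,3,2} = 1
G(16) = mex{1,1,2,3} = 0
G(17) = mex{0,0,3,2} = 1
G(18) = mex{1,1,0,3} = 2
G(19) = mex{2,0,1,2} = 3
G(20) = mex{3,1,0,3} = 2
G(21) = mex{2,2,1,0} = 3
G(22) = mex{3,3,0,1} = 2
G(23) = mex{2,2,1,0} = 3
G(24) = mex{3,3,2,1} = 0
G(25) = mex{0,2,3,0} = 1
G(n+12) = G(n) holds for n = 0,…,8 (a full window of length max(S) = 9), so the sequence is purely periodic with period 12.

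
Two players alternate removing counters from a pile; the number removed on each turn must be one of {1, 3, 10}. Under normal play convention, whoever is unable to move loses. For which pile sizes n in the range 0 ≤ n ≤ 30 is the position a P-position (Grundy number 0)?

0, 2, 4, 6, 8, 13, 15, 17, 19, 21, 26, 28, 30

G(0) = 0
G(1) = mex{0} = 1
G(2) = mex{1} = 0
G(3) = mex{0,0} = 1
G(4) = mex{1,1} = 0
G(5) = mex{0,0} = 1
G(6) = mex{1,1} = 0
G(7) = mex{0,0} = 1
G(8) = mex{1,1} = 0
G(9) = mex{0,0} = 1
G(10) = mex{1,1,0} = 2
G(11) = mex{2,0,1} = 3
G(12) = mex{3,1,0} = 2
G(13) = mex{2,2,1} = 0
G(14) = mex{0,3,0} = 1
G(15) = mex{1,2,1} = 0
G(16) = mex{0,0,0} = 1
G(17) = mex{1,1,1} = 0
G(18) = mex{0,0,0} = 1
G(19) = mex{1,1,1} = 0
G(20) = mex{0,0,2} = 1
G(21) = mex{1,1,3} = 0
G(22) = mex{0,0,2} = 1
G(23) = mex{1,1,0} = 2
G(24) = mex{2,0,1} = 3
G(25) = mex{3,1,0} = 2
G(26) = mex{2,2,1} = 0
G(27) = mex{0,3,0} = 1
G(28) = mex{1,2,1} = 0
G(29) = mex{0,0,0} = 1
G(30) = mex{1,1,1} = 0
P-positions are exactly the n with G(n) = 0.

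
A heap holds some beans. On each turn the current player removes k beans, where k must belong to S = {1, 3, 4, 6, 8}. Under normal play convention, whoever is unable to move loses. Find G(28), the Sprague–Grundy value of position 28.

0

G(0) = 0
G(1) = mex{0} = 1
G(2) = mex{1} = 0
G(3) = mex{0,0} = 1
G(4) = mex{1,1,0} = 2
G(5) = mex{2,0,1} = 3
G(6) = mex{3,1,0,0} = 2
G(7) = mex{2,2,1,1} = 0
G(8) = mex{0,3,2,0,0} = 1
G(9) = mex{1,2,3,1,1} = 0
G(10) = mex{0,0,2,2,0} = 1
G(11) = mex{1,1,0,3,1} = 2
G(12) = mex{2,0,1,2,2} = 3
G(13) = mex{3,1,0,0,3} = 2
G(14) = mex{2,2,1,1,2} = 0
G(15) = mex{0,3,2,0,0} = 1
G(16) = mex{1,2,3,1,1} = 0
G(17) = mex{0,0,2,2,0} = 1
G(18) = mex{1,1,0,3,1} = 2
G(19) = mex{2,0,1,2,2} = 3
G(20) = mex{3,1,0,0,3} = 2
G(21) = mex{2,2,1,1,2} = 0
G(22) = mex{0,3,2,0,0} = 1
G(23) = mex{1,2,3,1,1} = 0
G(24) = mex{0,0,2,2,0} = 1
G(25) = mex{1,1,0,3,1} = 2
G(26) = mex{2,0,1,2,2} = 3
G(27) = mex{3,1,0,0,3} = 2
G(28) = mex{2,2,1,1,2} = 0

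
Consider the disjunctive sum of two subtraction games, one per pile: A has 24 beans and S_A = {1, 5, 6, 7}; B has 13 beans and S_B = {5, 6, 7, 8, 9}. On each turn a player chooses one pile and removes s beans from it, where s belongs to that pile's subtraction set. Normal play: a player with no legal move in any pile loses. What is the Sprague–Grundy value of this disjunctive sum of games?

Pile A, S = {1, 5, 6, 7}:
G(0) = 0
G(1) = mex{0} = 1
G(2) = mex{1} = 0
G(3) = mex{0} = 1
G(4) = mex{1} = 0
G(5) = mex{0,0} = 1
G(6) = mex{1,1,0} = 2
G(7) = mex{2,0,1,0} = 3
G(8) = mex{3,1,0,1} = 2
G(9) = mex{2,0,1,0} = 3
G(10) = mex{3,1,0,1} = 2
G(11) = mex{2,2,1,0} = 3
G(12) = mex{3,3,2,1} = 0
G(13) = mex{0,2,3,2} = 1
G(14) = mex{1,3,2,3} = 0
G(15) = mex{0,2,3,2} = 1
G(16) = mex{1,3,2,3} = 0
G(17) = mex{0,0,3,2} = 1
G(18) = mex{1,1,0,3} = 2
G(19) = mex{2,0,1,0} = 3
G(20) = mex{3,1,0,1} = 2
G(21) = mex{2,0,1,0} = 3
G(22) = mex{3,1,0,1} = 2
G(23) = mex{2,2,1,0} = 3
G(24) = mex{3,3,2,1} = 0
G_A(24) = 0.
Pile B, S = {5, 6, 7, 8, 9}:
G(0) = 0
G(1) = mex{} = 0
G(2) = mex{} = 0
G(3) = mex{} = 0
G(4) = mex{} = 0
G(5) = mex{0} = 1
G(6) = mex{0,0} = 1
G(7) = mex{0,0,0} = 1
G(8) = mex{0,0,0,0} = 1
G(9) = mex{0,0,0,0,0} = 1
G(10) = mex{1,0,0,0,0} = 2
G(11) = mex{1,1,0,0,0} = 2
G(12) = mex{1,1,1,0,0} = 2
G(13) = mex{1,1,1,1,0} = 2
G_B(13) = 2.
Combined Grundy value = 0 ⊕ 2 = 2.

2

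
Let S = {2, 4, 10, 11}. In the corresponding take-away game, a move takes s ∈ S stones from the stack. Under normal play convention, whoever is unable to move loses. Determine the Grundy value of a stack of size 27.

0

G(0) = 0
G(1) = mex{} = 0
G(2) = mex{0} = 1
G(3) = mex{0} = 1
G(4) = mex{1,0} = 2
G(5) = mex{1,0} = 2
G(6) = mex{2,1} = 0
G(7) = mex{2,1} = 0
G(8) = mex{0,2} = 1
G(9) = mex{0,2} = 1
G(10) = mex{1,0,0} = 2
G(11) = mex{1,0,0,0} = 2
G(12) = mex{2,1,1,0} = 3
G(13) = mex{2,1,1,1} = 0
G(14) = mex{3,2,2,1} = 0
G(15) = mex{0,2,2,2} = 1
G(16) = mex{0,3,0,2} = 1
G(17) = mex{1,0,0,0} = 2
G(18) = mex{1,0,1,0} = 2
G(19) = mex{2,1,1,1} = 0
G(20) = mex{2,1,2,1} = 0
G(21) = mex{0,2,2,2} = 1
G(22) = mex{0,2,3,2} = 1
G(23) = mex{1,0,0,3} = 2
G(24) = mex{1,0,0,0} = 2
G(25) = mex{2,1,1,0} = 3
G(26) = mex{2,1,1,1} = 0
G(27) = mex{3,2,2,1} = 0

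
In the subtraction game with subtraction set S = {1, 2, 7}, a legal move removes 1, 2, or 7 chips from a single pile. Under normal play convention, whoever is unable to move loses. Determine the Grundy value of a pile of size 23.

2

G(0) = 0
G(1) = mex{0} = 1
G(2) = mex{1,0} = 2
G(3) = mex{2,1} = 0
G(4) = mex{0,2} = 1
G(5) = mex{1,0} = 2
G(6) = mex{2,1} = 0
G(7) = mex{0,2,0} = 1
G(8) = mex{1,0,1} = 2
G(9) = mex{2,1,2} = 0
G(10) = mex{0,2,0} = 1
G(11) = mex{1,0,1} = 2
G(12) = mex{2,1,2} = 0
G(13) = mex{0,2,0} = 1
G(14) = mex{1,0,1} = 2
G(15) = mex{2,1,2} = 0
G(16) = mex{0,2,0} = 1
G(17) = mex{1,0,1} = 2
G(18) = mex{2,1,2} = 0
G(19) = mex{0,2,0} = 1
G(20) = mex{1,0,1} = 2
G(21) = mex{2,1,2} = 0
G(22) = mex{0,2,0} = 1
G(23) = mex{1,0,1} = 2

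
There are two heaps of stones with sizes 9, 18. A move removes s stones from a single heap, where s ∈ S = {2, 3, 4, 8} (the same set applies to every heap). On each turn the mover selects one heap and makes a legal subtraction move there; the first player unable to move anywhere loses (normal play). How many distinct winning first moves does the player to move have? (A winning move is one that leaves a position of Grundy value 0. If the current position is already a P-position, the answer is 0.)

5

All heaps use S = {2, 3, 4, 8}:
G(0) = 0
G(1) = mex{} = 0
G(2) = mex{0} = 1
G(3) = mex{0,0} = 1
G(4) = mex{1,0,0} = 2
G(5) = mex{1,1,0} = 2
G(6) = mex{2,1,1} = 0
G(7) = mex{2,2,1} = 0
G(8) = mex{0,2,2,0} = 1
G(9) = mex{0,0,2,0} = 1
G(10) = mex{1,0,0,1} = 2
G(11) = mex{1,1,0,1} = 2
G(12) = mex{2,1,1,2} = 0
G(13) = mex{2,2,1,2} = 0
G(14) = mex{0,2,2,0} = 1
G(15) = mex{0,0,2,0} = 1
G(16) = mex{1,0,0,1} = 2
G(17) = mex{1,1,0,1} = 2
G(18) = mex{2,1,1,2} = 0
Heap A: G(9) = 1.
Heap B: G(18) = 0.
Combined Grundy value = 1 ⊕ 0 = 1.
A winning move leaves total XOR = 0, i.e. changes one component's Grundy value g to g ⊕ X where X is the current total.
Heap A: need g' = 1⊕1 = 0. Options: 9−2→G=0, 9−3→G=0, 9−4→G=2, 9−8→G=0. Hits: 3.
Heap B: need g' = 0⊕1 = 1. Options: 18−2→G=2, 18−3→G=1, 18−4→G=1, 18−8→G=2. Hits: 2.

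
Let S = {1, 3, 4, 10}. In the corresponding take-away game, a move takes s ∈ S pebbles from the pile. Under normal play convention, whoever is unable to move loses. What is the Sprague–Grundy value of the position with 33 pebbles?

3

G(0) = 0
G(1) = mex{0} = 1
G(2) = mex{1} = 0
G(3) = mex{0,0} = 1
G(4) = mex{1,1,0} = 2
G(5) = mex{2,0,1} = 3
G(6) = mex{3,1,0} = 2
G(7) = mex{2,2,1} = 0
G(8) = mex{0,3,2} = 1
G(9) = mex{1,2,3} = 0
G(10) = mex{0,0,2,0} = 1
G(11) = mex{1,1,0,1} = 2
G(12) = mex{2,0,1,0} = 3
G(13) = mex{3,1,0,1} = 2
G(14) = mex{2,2,1,2} = 0
G(15) = mex{0,3,2,3} = 1
G(16) = mex{1,2,3,2} = 0
G(17) = mex{0,0,2,0} = 1
G(18) = mex{1,1,0,1} = 2
G(19) = mex{2,0,1,0} = 3
G(20) = mex{3,1,0,1} = 2
G(21) = mex{2,2,1,2} = 0
G(22) = mex{0,3,2,3} = 1
G(23) = mex{1,2,3,2} = 0
G(24) = mex{0,0,2,0} = 1
G(25) = mex{1,1,0,1} = 2
G(26) = mex{2,0,1,0} = 3
G(27) = mex{3,1,0,1} = 2
G(28) = mex{2,2,1,2} = 0
G(29) = mex{0,3,2,3} = 1
G(30) = mex{1,2,3,2} = 0
G(31) = mex{0,0,2,0} = 1
G(32) = mex{1,1,0,1} = 2
G(33) = mex{2,0,1,0} = 3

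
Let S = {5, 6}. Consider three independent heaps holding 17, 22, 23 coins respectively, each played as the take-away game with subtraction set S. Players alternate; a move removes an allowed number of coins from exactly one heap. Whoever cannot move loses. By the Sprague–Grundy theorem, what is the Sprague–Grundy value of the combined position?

All heaps use S = {5, 6}:
G(0) = 0
G(1) = mex{} = 0
G(2) = mex{} = 0
G(3) = mex{} = 0
G(4) = mex{} = 0
G(5) = mex{0} = 1
G(6) = mex{0,0} = 1
G(7) = mex{0,0} = 1
G(8) = mex{0,0} = 1
G(9) = mex{0,0} = 1
G(10) = mex{1,0} = 2
G(11) = mex{1,1} = 0
G(12) = mex{1,1} = 0
G(13) = mex{1,1} = 0
G(14) = mex{1,1} = 0
G(15) = mex{2,1} = 0
G(16) = mex{0,2} = 1
G(17) = mex{0,0} = 1
G(18) = mex{0,0} = 1
G(19) = mex{0,0} = 1
G(20) = mex{0,0} = 1
G(21) = mex{1,0} = 2
G(22) = mex{1,1} = 0
G(23) = mex{1,1} = 0
Heap A: G(17) = 1.
Heap B: G(22) = 0.
Heap C: G(23) = 0.
Combined Grundy value = 1 ⊕ 0 ⊕ 0 = 1.

1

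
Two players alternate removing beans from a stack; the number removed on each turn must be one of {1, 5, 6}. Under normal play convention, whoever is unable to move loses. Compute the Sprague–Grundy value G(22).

n :  0  1  2  3  4  5  6  7  8  9 10 11 12 13 14 15 16 17 18 19 20 21 22
G :  0  1  0  1  0  1  2  3  2  3  2  0  1  0  1  0  1  2  3  2  3  2  0

0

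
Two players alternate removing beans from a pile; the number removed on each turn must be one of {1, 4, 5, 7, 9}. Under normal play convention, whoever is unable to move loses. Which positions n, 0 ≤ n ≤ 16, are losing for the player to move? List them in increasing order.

n :  0  1  2  3  4  5  6  7  8  9 10 11 12 13 14 15 16
G :  0  1  0  1  2  3  2  3  0  1  0  1  2  3  2  3  0
P-positions are exactly the n with G(n) = 0.

0, 2, 8, 10, 16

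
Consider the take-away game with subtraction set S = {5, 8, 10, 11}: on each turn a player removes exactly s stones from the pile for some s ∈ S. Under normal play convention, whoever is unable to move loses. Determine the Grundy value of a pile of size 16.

0

G(0) = 0
G(1) = mex{} = 0
G(2) = mex{} = 0
G(3) = mex{} = 0
G(4) = mex{} = 0
G(5) = mex{0} = 1
G(6) = mex{0} = 1
G(7) = mex{0} = 1
G(8) = mex{0,0} = 1
G(9) = mex{0,0} = 1
G(10) = mex{1,0,0} = 2
G(11) = mex{1,0,0,0} = 2
G(12) = mex{1,0,0,0} = 2
G(13) = mex{1,1,0,0} = 2
G(14) = mex{1,1,0,0} = 2
G(15) = mex{2,1,1,0} = 3
G(16) = mex{2,1,1,1} = 0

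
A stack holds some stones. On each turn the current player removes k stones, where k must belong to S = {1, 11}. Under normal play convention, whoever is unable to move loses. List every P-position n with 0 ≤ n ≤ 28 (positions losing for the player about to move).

0, 2, 4, 6, 8, 10, 12, 14, 16, 18, 20, 22, 24, 26, 28

n :  0  1  2  3  4  5  6  7  8  9 10 11 12 13 14 15 16 17 18 19 20 21 22 23 24 25 26 27 28
G :  0  1  0  1  0  1  0  1  0  1  0  1  0  1  0  1  0  1  0  1  0  1  0  1  0  1  0  1  0
P-positions are exactly the n with G(n) = 0.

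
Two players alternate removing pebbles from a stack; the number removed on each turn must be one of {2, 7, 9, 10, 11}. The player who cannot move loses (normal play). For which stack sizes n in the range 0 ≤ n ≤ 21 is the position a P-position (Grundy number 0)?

G(0) = 0
G(1) = mex{} = 0
G(2) = mex{0} = 1
G(3) = mex{0} = 1
G(4) = mex{1} = 0
G(5) = mex{1} = 0
G(6) = mex{0} = 1
G(7) = mex{0,0} = 1
G(8) = mex{1,0} = 2
G(9) = mex{1,1,0} = 2
G(10) = mex{2,1,0,0} = 3
G(11) = mex{2,0,1,0,0} = 3
G(12) = mex{3,0,1,1,0} = 2
G(13) = mex{3,1,0,1,1} = 2
G(14) = mex{2,1,0,0,1} = 3
G(15) = mex{2,2,1,0,0} = 3
G(16) = mex{3,2,1,1,0} = 4
G(17) = mex{3,3,2,1,1} = 0
G(18) = mex{4,3,2,2,1} = 0
G(19) = mex{0,2,3,2,2} = 1
G(20) = mex{0,2,3,3,2} = 1
G(21) = mex{1,3,2,3,3} = 0
P-positions are exactly the n with G(n) = 0.

0, 1, 4, 5, 17, 18, 21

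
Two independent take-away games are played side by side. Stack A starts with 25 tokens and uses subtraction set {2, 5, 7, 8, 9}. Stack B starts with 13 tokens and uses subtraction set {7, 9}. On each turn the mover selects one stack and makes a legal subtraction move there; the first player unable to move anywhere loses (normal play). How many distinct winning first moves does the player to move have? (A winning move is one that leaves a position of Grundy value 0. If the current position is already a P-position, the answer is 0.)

3

Stack A, S = {2, 5, 7, 8, 9}:
n :  0  1  2  3  4  5  6  7  8  9 10 11 12 13 14 15 16 17 18 19 20 21 22 23 24 25
G :  0  0  1  1  0  2  1  3  2  2  3  3  4  4  0  0  1  1  0  2  1  3  2  2  3  3
G_A(25) = 3.
Stack B, S = {7, 9}:
n :  0  1  2  3  4  5  6  7  8  9 10 11 12 13
G :  0  0  0  0  0  0  0  1  1  1  1  1  1  1
G_B(13) = 1.
Combined Grundy value = 3 ⊕ 1 = 2.
A winning move leaves total XOR = 0, i.e. changes one component's Grundy value g to g ⊕ X where X is the current total.
Stack A: need g' = 3⊕2 = 1. Options: 25−2→G=2, 25−5→G=1, 25−7→G=0, 25−8→G=1, 25−9→G=1. Hits: 3.
Stack B: need g' = 1⊕2 = 3. Options: 13−7→G=0, 13−9→G=0. Hits: 0.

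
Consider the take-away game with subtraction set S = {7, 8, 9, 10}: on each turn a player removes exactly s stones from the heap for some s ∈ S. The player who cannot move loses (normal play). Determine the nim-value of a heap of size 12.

1

n :  0  1  2  3  4  5  6  7  8  9 10 11 12
G :  0  0  0  0  0  0  0  1  1  1  1  1  1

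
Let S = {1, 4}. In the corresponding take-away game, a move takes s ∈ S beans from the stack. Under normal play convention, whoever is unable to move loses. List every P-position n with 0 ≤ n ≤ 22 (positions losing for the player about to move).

0, 2, 5, 7, 10, 12, 15, 17, 20, 22

n :  0  1  2  3  4  5  6  7  8  9 10 11 12 13 14 15 16 17 18 19 20 21 22
G :  0  1  0  1  2  0  1  0  1  2  0  1  0  1  2  0  1  0  1  2  0  1  0
P-positions are exactly the n with G(n) = 0.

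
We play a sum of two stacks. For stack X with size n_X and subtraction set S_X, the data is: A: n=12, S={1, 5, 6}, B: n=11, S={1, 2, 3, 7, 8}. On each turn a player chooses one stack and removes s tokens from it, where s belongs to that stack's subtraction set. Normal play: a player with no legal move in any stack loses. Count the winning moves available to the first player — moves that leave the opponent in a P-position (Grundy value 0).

Stack A, S = {1, 5, 6}:
G(0) = 0
G(1) = mex{0} = 1
G(2) = mex{1} = 0
G(3) = mex{0} = 1
G(4) = mex{1} = 0
G(5) = mex{0,0} = 1
G(6) = mex{1,1,0} = 2
G(7) = mex{2,0,1} = 3
G(8) = mex{3,1,0} = 2
G(9) = mex{2,0,1} = 3
G(10) = mex{3,1,0} = 2
G(11) = mex{2,2,1} = 0
G(12) = mex{0,3,2} = 1
G_A(12) = 1.
Stack B, S = {1, 2, 3, 7, 8}:
G(0) = 0
G(1) = mex{0} = 1
G(2) = mex{1,0} = 2
G(3) = mex{2,1,0} = 3
G(4) = mex{3,2,1} = 0
G(5) = mex{0,3,2} = 1
G(6) = mex{1,0,3} = 2
G(7) = mex{2,1,0,0} = 3
G(8) = mex{3,2,1,1,0} = 4
G(9) = mex{4,3,2,2,1} = 0
G(10) = mex{0,4,3,3,2} = 1
G(11) = mex{1,0,4,0,3} = 2
G_B(11) = 2.
Combined Grundy value = 1 ⊕ 2 = 3.
A winning move leaves total XOR = 0, i.e. changes one component's Grundy value g to g ⊕ X where X is the current total.
Stack A: need g' = 1⊕3 = 2. Options: 12−1→G=0, 12−5→G=3, 12−6→G=2. Hits: 1.
Stack B: need g' = 2⊕3 = 1. Options: 11−1→G=1, 11−2→G=0, 11−3→G=4, 11−7→G=0, 11−8→G=3. Hits: 1.

2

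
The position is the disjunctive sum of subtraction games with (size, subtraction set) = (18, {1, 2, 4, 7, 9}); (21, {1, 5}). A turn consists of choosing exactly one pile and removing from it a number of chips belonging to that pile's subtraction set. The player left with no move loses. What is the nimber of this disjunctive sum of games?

Pile A, S = {1, 2, 4, 7, 9}:
n :  0  1  2  3  4  5  6  7  8  9 10 11 12 13 14 15 16 17 18
G :  0  1  2  0  1  2  0  1  2  3  4  0  1  2  0  1  2  0  1
G_A(18) = 1.
Pile B, S = {1, 5}:
n :  0  1  2  3  4  5  6  7  8  9 10 11 12 13 14 15 16 17 18 19 20 21
G :  0  1  0  1  0  1  0  1  0  1  0  1  0  1  0  1  0  1  0  1  0  1
G_B(21) = 1.
Combined Grundy value = 1 ⊕ 1 = 0.

0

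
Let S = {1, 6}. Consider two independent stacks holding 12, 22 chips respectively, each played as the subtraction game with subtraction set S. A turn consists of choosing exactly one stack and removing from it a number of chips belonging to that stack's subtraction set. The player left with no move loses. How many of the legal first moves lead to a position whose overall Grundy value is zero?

All stacks use S = {1, 6}:
G(0) = 0
G(1) = mex{0} = 1
G(2) = mex{1} = 0
G(3) = mex{0} = 1
G(4) = mex{1} = 0
G(5) = mex{0} = 1
G(6) = mex{1,0} = 2
G(7) = mex{2,1} = 0
G(8) = mex{0,0} = 1
G(9) = mex{1,1} = 0
G(10) = mex{0,0} = 1
G(11) = mex{1,1} = 0
G(12) = mex{0,2} = 1
G(13) = mex{1,0} = 2
G(14) = mex{2,1} = 0
G(15) = mex{0,0} = 1
G(16) = mex{1,1} = 0
G(17) = mex{0,0} = 1
G(18) = mex{1,1} = 0
G(19) = mex{0,2} = 1
G(20) = mex{1,0} = 2
G(21) = mex{2,1} = 0
G(22) = mex{0,0} = 1
Stack A: G(12) = 1.
Stack B: G(22) = 1.
Combined Grundy value = 1 ⊕ 1 = 0.
A winning move leaves total XOR = 0, i.e. changes one component's Grundy value g to g ⊕ X where X is the current total.
Stack A: target g' = 1⊕0 = 1, but every legal move changes the Grundy value (mex property), so 0 moves.
Stack B: target g' = 1⊕0 = 1, but every legal move changes the Grundy value (mex property), so 0 moves.

0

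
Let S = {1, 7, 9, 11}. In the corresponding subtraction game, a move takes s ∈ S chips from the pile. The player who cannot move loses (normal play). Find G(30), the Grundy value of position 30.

0

n :  0  1  2  3  4  5  6  7  8  9 10 11 12 13 14 15 16 17 18 19 20 21 22 23 24 25 26 27 28 29 30
G :  0  1  0  1  0  1  0  1  0  1  0  1  0  1  0  1  0  1  0  1  0  1  0  1  0  1  0  1  0  1  0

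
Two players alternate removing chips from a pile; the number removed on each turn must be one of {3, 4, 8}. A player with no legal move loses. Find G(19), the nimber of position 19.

n :  0  1  2  3  4  5  6  7  8  9 10 11 12 13 14 15 16 17 18 19
G :  0  0  0  1  1  1  2  0  2  3  1  3  0  0  0  1  1  1  2  0

0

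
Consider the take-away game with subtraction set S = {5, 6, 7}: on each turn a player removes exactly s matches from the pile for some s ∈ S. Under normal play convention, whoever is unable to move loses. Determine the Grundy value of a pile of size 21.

n :  0  1  2  3  4  5  6  7  8  9 10 11 12 13 14 15 16 17 18 19 20 21
G :  0  0  0  0  0  1  1  1  1  1  2  2  0  0  0  0  0  1  1  1  1  1

1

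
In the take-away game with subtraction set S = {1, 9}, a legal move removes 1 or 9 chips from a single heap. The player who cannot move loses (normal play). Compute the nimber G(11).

1

G(0) = 0
G(1) = mex{0} = 1
G(2) = mex{1} = 0
G(3) = mex{0} = 1
G(4) = mex{1} = 0
G(5) = mex{0} = 1
G(6) = mex{1} = 0
G(7) = mex{0} = 1
G(8) = mex{1} = 0
G(9) = mex{0,0} = 1
G(10) = mex{1,1} = 0
G(11) = mex{0,0} = 1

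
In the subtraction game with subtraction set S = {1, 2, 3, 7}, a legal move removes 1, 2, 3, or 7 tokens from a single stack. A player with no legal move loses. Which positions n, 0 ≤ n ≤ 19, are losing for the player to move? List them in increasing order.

G(0) = 0
G(1) = mex{0} = 1
G(2) = mex{1,0} = 2
G(3) = mex{2,1,0} = 3
G(4) = mex{3,2,1} = 0
G(5) = mex{0,3,2} = 1
G(6) = mex{1,0,3} = 2
G(7) = mex{2,1,0,0} = 3
G(8) = mex{3,2,1,1} = 0
G(9) = mex{0,3,2,2} = 1
G(10) = mex{1,0,3,3} = 2
G(11) = mex{2,1,0,0} = 3
G(12) = mex{3,2,1,1} = 0
G(13) = mex{0,3,2,2} = 1
G(14) = mex{1,0,3,3} = 2
G(15) = mex{2,1,0,0} = 3
G(16) = mex{3,2,1,1} = 0
G(17) = mex{0,3,2,2} = 1
G(18) = mex{1,0,3,3} = 2
G(19) = mex{2,1,0,0} = 3
P-positions are exactly the n with G(n) = 0.

0, 4, 8, 12, 16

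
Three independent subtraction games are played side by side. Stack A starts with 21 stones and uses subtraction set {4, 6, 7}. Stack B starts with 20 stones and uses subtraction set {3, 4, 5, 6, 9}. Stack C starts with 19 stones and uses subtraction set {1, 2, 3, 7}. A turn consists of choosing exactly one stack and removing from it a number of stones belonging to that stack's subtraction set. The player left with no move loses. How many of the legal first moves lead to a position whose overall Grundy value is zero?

7

Stack A, S = {4, 6, 7}:
G(0) = 0
G(1) = mex{} = 0
G(2) = mex{} = 0
G(3) = mex{} = 0
G(4) = mex{0} = 1
G(5) = mex{0} = 1
G(6) = mex{0,0} = 1
G(7) = mex{0,0,0} = 1
G(8) = mex{1,0,0} = 2
G(9) = mex{1,0,0} = 2
G(10) = mex{1,1,0} = 2
G(11) = mex{1,1,1} = 0
G(12) = mex{2,1,1} = 0
G(13) = mex{2,1,1} = 0
G(14) = mex{2,2,1} = 0
G(15) = mex{0,2,2} = 1
G(16) = mex{0,2,2} = 1
G(17) = mex{0,0,2} = 1
G(18) = mex{0,0,0} = 1
G(19) = mex{1,0,0} = 2
G(20) = mex{1,0,0} = 2
G(21) = mex{1,1,0} = 2
G_A(21) = 2.
Stack B, S = {3, 4, 5, 6, 9}:
G(0) = 0
G(1) = mex{} = 0
G(2) = mex{} = 0
G(3) = mex{0} = 1
G(4) = mex{0,0} = 1
G(5) = mex{0,0,0} = 1
G(6) = mex{1,0,0,0} = 2
G(7) = mex{1,1,0,0} = 2
G(8) = mex{1,1,1,0} = 2
G(9) = mex{2,1,1,1,0} = 3
G(10) = mex{2,2,1,1,0} = 3
G(11) = mex{2,2,2,1,0} = 3
G(12) = mex{3,2,2,2,1} = 0
G(13) = mex{3,3,2,2,1} = 0
G(14) = mex{3,3,3,2,1} = 0
G(15) = mex{0,3,3,3,2} = 1
G(16) = mex{0,0,3,3,2} = 1
G(17) = mex{0,0,0,3,2} = 1
G(18) = mex{1,0,0,0,3} = 2
G(19) = mex{1,1,0,0,3} = 2
G(20) = mex{1,1,1,0,3} = 2
G_B(20) = 2.
Stack C, S = {1, 2, 3, 7}:
n :  0  1  2  3  4  5  6  7  8  9 10 11 12 13 14 15 16 17 18 19
G :  0  1  2  3  0  1  2  3  0  1  2  3  0  1  2  3  0  1  2  3
G_C(19) = 3.
Combined Grundy value = 2 ⊕ 2 ⊕ 3 = 3.
A winning move leaves total XOR = 0, i.e. changes one component's Grundy value g to g ⊕ X where X is the current total.
Stack A: need g' = 2⊕3 = 1. Options: 21−4→G=1, 21−6→G=1, 21−7→G=0. Hits: 2.
Stack B: need g' = 2⊕3 = 1. Options: 20−3→G=1, 20−4→G=1, 20−5→G=1, 20−6→G=0, 20−9→G=3. Hits: 3.
Stack C: need g' = 3⊕3 = 0. Options: 19−1→G=2, 19−2→G=1, 19−3→G=0, 19−7→G=0. Hits: 2.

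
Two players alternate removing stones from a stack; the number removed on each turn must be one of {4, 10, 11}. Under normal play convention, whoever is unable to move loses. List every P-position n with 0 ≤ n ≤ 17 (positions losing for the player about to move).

n :  0  1  2  3  4  5  6  7  8  9 10 11 12 13 14 15 16 17
G :  0  0  0  0  1  1  1  1  0  0  2  2  1  1  3  0  0  0
P-positions are exactly the n with G(n) = 0.

0, 1, 2, 3, 8, 9, 15, 16, 17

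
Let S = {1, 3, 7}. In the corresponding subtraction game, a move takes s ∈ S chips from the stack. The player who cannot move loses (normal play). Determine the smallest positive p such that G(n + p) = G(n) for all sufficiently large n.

2

G(0) = 0
G(1) = mex{0} = 1
G(2) = mex{1} = 0
G(3) = mex{0,0} = 1
G(4) = mex{1,1} = 0
G(5) = mex{0,0} = 1
G(6) = mex{1,1} = 0
G(7) = mex{0,0,0} = 1
G(8) = mex{1,1,1} = 0
G(9) = mex{0,0,0} = 1
G(10) = mex{1,1,1} = 0
G(11) = mex{0,0,0} = 1
G(12) = mex{1,1,1} = 0
G(13) = mex{0,0,0} = 1
G(14) = mex{1,1,1} = 0
G(n+2) = G(n) holds for n = 0,…,6 (a full window of length max(S) = 7), so the sequence is purely periodic with period 2.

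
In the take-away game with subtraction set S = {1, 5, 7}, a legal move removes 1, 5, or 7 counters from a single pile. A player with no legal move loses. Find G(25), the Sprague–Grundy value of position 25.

1

G(0) = 0
G(1) = mex{0} = 1
G(2) = mex{1} = 0
G(3) = mex{0} = 1
G(4) = mex{1} = 0
G(5) = mex{0,0} = 1
G(6) = mex{1,1} = 0
G(7) = mex{0,0,0} = 1
G(8) = mex{1,1,1} = 0
G(9) = mex{0,0,0} = 1
G(10) = mex{1,1,1} = 0
G(11) = mex{0,0,0} = 1
G(12) = mex{1,1,1} = 0
G(13) = mex{0,0,0} = 1
G(14) = mex{1,1,1} = 0
G(15) = mex{0,0,0} = 1
G(16) = mex{1,1,1} = 0
G(17) = mex{0,0,0} = 1
G(18) = mex{1,1,1} = 0
G(19) = mex{0,0,0} = 1
G(20) = mex{1,1,1} = 0
G(21) = mex{0,0,0} = 1
G(22) = mex{1,1,1} = 0
G(23) = mex{0,0,0} = 1
G(24) = mex{1,1,1} = 0
G(25) = mex{0,0,0} = 1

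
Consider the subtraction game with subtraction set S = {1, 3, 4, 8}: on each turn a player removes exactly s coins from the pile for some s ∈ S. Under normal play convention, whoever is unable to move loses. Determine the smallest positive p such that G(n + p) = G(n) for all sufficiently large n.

n :  0  1  2  3  4  5  6  7  8  9 10 11 12 13 14 15 16
G :  0  1  0  1  2  3  2  0  1  0  1  2  3  2  0  1  0
G(n+7) = G(n) holds for n = 0,…,7 (a full window of length max(S) = 8), so the sequence is purely periodic with period 7.

7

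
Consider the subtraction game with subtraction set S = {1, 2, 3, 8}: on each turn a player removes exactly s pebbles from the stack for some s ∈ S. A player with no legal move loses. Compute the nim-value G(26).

4

n :  0  1  2  3  4  5  6  7  8  9 10 11 12 13 14 15 16 17 18 19 20 21 22 23 24 25 26
G :  0  1  2  3  0  1  2  3  4  0  1  2  3  0  1  2  3  4  0  1  2  3  0  1  2  3  4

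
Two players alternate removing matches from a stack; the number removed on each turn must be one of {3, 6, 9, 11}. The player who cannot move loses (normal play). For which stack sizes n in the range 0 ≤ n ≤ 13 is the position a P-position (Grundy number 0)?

G(0) = 0
G(1) = mex{} = 0
G(2) = mex{} = 0
G(3) = mex{0} = 1
G(4) = mex{0} = 1
G(5) = mex{0} = 1
G(6) = mex{1,0} = 2
G(7) = mex{1,0} = 2
G(8) = mex{1,0} = 2
G(9) = mex{2,1,0} = 3
G(10) = mex{2,1,0} = 3
G(11) = mex{2,1,0,0} = 3
G(12) = mex{3,2,1,0} = 4
G(13) = mex{3,2,1,0} = 4
P-positions are exactly the n with G(n) = 0.

0, 1, 2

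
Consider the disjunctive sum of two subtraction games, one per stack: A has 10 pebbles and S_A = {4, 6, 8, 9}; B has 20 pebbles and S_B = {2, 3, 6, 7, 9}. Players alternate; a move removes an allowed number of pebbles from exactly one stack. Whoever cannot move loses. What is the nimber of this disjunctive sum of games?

3

Stack A, S = {4, 6, 8, 9}:
G(0) = 0
G(1) = mex{} = 0
G(2) = mex{} = 0
G(3) = mex{} = 0
G(4) = mex{0} = 1
G(5) = mex{0} = 1
G(6) = mex{0,0} = 1
G(7) = mex{0,0} = 1
G(8) = mex{1,0,0} = 2
G(9) = mex{1,0,0,0} = 2
G(10) = mex{1,1,0,0} = 2
G_A(10) = 2.
Stack B, S = {2, 3, 6, 7, 9}:
n :  0  1  2  3  4  5  6  7  8  9 10 11 12 13 14 15 16 17 18 19 20
G :  0  0  1  1  2  0  3  1  2  2  3  3  4  0  5  1  4  0  0  1  1
G_B(20) = 1.
Combined Grundy value = 2 ⊕ 1 = 3.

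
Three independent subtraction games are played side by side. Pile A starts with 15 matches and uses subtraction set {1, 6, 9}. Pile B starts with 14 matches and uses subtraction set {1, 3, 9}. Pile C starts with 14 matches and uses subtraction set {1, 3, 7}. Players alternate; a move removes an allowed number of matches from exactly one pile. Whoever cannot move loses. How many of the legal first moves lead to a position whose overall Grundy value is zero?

Pile A, S = {1, 6, 9}:
G(0) = 0
G(1) = mex{0} = 1
G(2) = mex{1} = 0
G(3) = mex{0} = 1
G(4) = mex{1} = 0
G(5) = mex{0} = 1
G(6) = mex{1,0} = 2
G(7) = mex{2,1} = 0
G(8) = mex{0,0} = 1
G(9) = mex{1,1,0} = 2
G(10) = mex{2,0,1} = 3
G(11) = mex{3,1,0} = 2
G(12) = mex{2,2,1} = 0
G(13) = mex{0,0,0} = 1
G(14) = mex{1,1,1} = 0
G(15) = mex{0,2,2} = 1
G_A(15) = 1.
Pile B, S = {1, 3, 9}:
n :  0  1  2  3  4  5  6  7  8  9 10 11 12 13 14
G :  0  1  0  1  0  1  0  1  0  1  0  1  0  1  0
G_B(14) = 0.
Pile C, S = {1, 3, 7}:
G(0) = 0
G(1) = mex{0} = 1
G(2) = mex{1} = 0
G(3) = mex{0,0} = 1
G(4) = mex{1,1} = 0
G(5) = mex{0,0} = 1
G(6) = mex{1,1} = 0
G(7) = mex{0,0,0} = 1
G(8) = mex{1,1,1} = 0
G(9) = mex{0,0,0} = 1
G(10) = mex{1,1,1} = 0
G(11) = mex{0,0,0} = 1
G(12) = mex{1,1,1} = 0
G(13) = mex{0,0,0} = 1
G(14) = mex{1,1,1} = 0
G_C(14) = 0.
Combined Grundy value = 1 ⊕ 0 ⊕ 0 = 1.
A winning move leaves total XOR = 0, i.e. changes one component's Grundy value g to g ⊕ X where X is the current total.
Pile A: need g' = 1⊕1 = 0. Options: 15−1→G=0, 15−6→G=2, 15−9→G=2. Hits: 1.
Pile B: need g' = 0⊕1 = 1. Options: 14−1→G=1, 14−3→G=1, 14−9→G=1. Hits: 3.
Pile C: need g' = 0⊕1 = 1. Options: 14−1→G=1, 14−3→G=1, 14−7→G=1. Hits: 3.

7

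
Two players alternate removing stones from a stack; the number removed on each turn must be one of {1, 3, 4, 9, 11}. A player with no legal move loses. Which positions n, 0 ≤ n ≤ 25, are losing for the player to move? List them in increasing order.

G(0) = 0
G(1) = mex{0} = 1
G(2) = mex{1} = 0
G(3) = mex{0,0} = 1
G(4) = mex{1,1,0} = 2
G(5) = mex{2,0,1} = 3
G(6) = mex{3,1,0} = 2
G(7) = mex{2,2,1} = 0
G(8) = mex{0,3,2} = 1
G(9) = mex{1,2,3,0} = 4
G(10) = mex{4,0,2,1} = 3
G(11) = mex{3,1,0,0,0} = 2
G(12) = mex{2,4,1,1,1} = 0
G(13) = mex{0,3,4,2,0} = 1
G(14) = mex{1,2,3,3,1} = 0
G(15) = mex{0,0,2,2,2} = 1
G(16) = mex{1,1,0,0,3} = 2
G(17) = mex{2,0,1,1,2} = 3
G(18) = mex{3,1,0,4,0} = 2
G(19) = mex{2,2,1,3,1} = 0
G(20) = mex{0,3,2,2,4} = 1
G(21) = mex{1,2,3,0,3} = 4
G(22) = mex{4,0,2,1,2} = 3
G(23) = mex{3,1,0,0,0} = 2
G(24) = mex{2,4,1,1,1} = 0
G(25) = mex{0,3,4,2,0} = 1
P-positions are exactly the n with G(n) = 0.

0, 2, 7, 12, 14, 19, 24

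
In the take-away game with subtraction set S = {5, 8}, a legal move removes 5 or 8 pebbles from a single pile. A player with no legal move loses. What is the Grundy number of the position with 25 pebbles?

G(0) = 0
G(1) = mex{} = 0
G(2) = mex{} = 0
G(3) = mex{} = 0
G(4) = mex{} = 0
G(5) = mex{0} = 1
G(6) = mex{0} = 1
G(7) = mex{0} = 1
G(8) = mex{0,0} = 1
G(9) = mex{0,0} = 1
G(10) = mex{1,0} = 2
G(11) = mex{1,0} = 2
G(12) = mex{1,0} = 2
G(13) = mex{1,1} = 0
G(14) = mex{1,1} = 0
G(15) = mex{2,1} = 0
G(16) = mex{2,1} = 0
G(17) = mex{2,1} = 0
G(18) = mex{0,2} = 1
G(19) = mex{0,2} = 1
G(20) = mex{0,2} = 1
G(21) = mex{0,0} = 1
G(22) = mex{0,0} = 1
G(23) = mex{1,0} = 2
G(24) = mex{1,0} = 2
G(25) = mex{1,0} = 2

2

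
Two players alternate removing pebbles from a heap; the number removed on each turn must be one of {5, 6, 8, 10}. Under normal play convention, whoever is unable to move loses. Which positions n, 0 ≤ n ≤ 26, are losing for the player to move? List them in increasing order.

n :  0  1  2  3  4  5  6  7  8  9 10 11 12 13 14 15 16 17 18 19 20 21 22 23 24 25 26
G :  0  0  0  0  0  1  1  1  1  1  2  2  2  2  2  0  0  0  0  0  1  1  1  1  1  2  2
P-positions are exactly the n with G(n) = 0.

0, 1, 2, 3, 4, 15, 16, 17, 18, 19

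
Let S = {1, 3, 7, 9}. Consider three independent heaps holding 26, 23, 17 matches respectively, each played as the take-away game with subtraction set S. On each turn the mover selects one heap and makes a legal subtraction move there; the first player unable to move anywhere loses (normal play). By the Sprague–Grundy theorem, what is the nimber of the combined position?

All heaps use S = {1, 3, 7, 9}:
n :  0  1  2  3  4  5  6  7  8  9 10 11 12 13 14 15 16 17 18 19 20 21 22 23 24 25 26
G :  0  1  0  1  0  1  0  1  0  1  0  1  0  1  0  1  0  1  0  1  0  1  0  1  0  1  0
Heap A: G(26) = 0.
Heap B: G(23) = 1.
Heap C: G(17) = 1.
Combined Grundy value = 0 ⊕ 1 ⊕ 1 = 0.

0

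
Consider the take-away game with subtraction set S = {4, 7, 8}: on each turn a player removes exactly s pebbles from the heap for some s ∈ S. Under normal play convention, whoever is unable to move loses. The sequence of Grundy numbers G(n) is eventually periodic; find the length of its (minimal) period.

n :  0  1  2  3  4  5  6  7  8  9 10 11 12 13 14 15 16 17 18 19 20 21 22 23 24 25
G :  0  0  0  0  1  1  1  1  2  2  2  2  0  0  0  0  1  1  1  1  2  2  2  2  0  0
G(n+12) = G(n) holds for n = 0,…,7 (a full window of length max(S) = 8), so the sequence is purely periodic with period 12.

12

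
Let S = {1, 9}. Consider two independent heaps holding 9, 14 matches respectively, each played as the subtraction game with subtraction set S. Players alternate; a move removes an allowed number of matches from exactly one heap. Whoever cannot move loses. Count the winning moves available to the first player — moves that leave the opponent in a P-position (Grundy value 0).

All heaps use S = {1, 9}:
G(0) = 0
G(1) = mex{0} = 1
G(2) = mex{1} = 0
G(3) = mex{0} = 1
G(4) = mex{1} = 0
G(5) = mex{0} = 1
G(6) = mex{1} = 0
G(7) = mex{0} = 1
G(8) = mex{1} = 0
G(9) = mex{0,0} = 1
G(10) = mex{1,1} = 0
G(11) = mex{0,0} = 1
G(12) = mex{1,1} = 0
G(13) = mex{0,0} = 1
G(14) = mex{1,1} = 0
Heap A: G(9) = 1.
Heap B: G(14) = 0.
Combined Grundy value = 1 ⊕ 0 = 1.
A winning move leaves total XOR = 0, i.e. changes one component's Grundy value g to g ⊕ X where X is the current total.
Heap A: need g' = 1⊕1 = 0. Options: 9−1→G=0, 9−9→G=0. Hits: 2.
Heap B: need g' = 0⊕1 = 1. Options: 14−1→G=1, 14−9→G=1. Hits: 2.

4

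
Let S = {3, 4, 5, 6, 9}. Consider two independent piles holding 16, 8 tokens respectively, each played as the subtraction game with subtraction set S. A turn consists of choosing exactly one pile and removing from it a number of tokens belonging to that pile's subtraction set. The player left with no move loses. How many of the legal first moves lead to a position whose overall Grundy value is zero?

4

All piles use S = {3, 4, 5, 6, 9}:
n :  0  1  2  3  4  5  6  7  8  9 10 11 12 13 14 15 16
G :  0  0  0  1  1  1  2  2  2  3  3  3  0  0  0  1  1
Pile A: G(16) = 1.
Pile B: G(8) = 2.
Combined Grundy value = 1 ⊕ 2 = 3.
A winning move leaves total XOR = 0, i.e. changes one component's Grundy value g to g ⊕ X where X is the current total.
Pile A: need g' = 1⊕3 = 2. Options: 16−3→G=0, 16−4→G=0, 16−5→G=3, 16−6→G=3, 16−9→G=2. Hits: 1.
Pile B: need g' = 2⊕3 = 1. Options: 8−3→G=1, 8−4→G=1, 8−5→G=1, 8−6→G=0. Hits: 3.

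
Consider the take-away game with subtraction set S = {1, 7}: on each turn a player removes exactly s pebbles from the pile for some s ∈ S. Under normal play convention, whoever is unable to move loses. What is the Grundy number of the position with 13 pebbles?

1

n :  0  1  2  3  4  5  6  7  8  9 10 11 12 13
G :  0  1  0  1  0  1  0  1  0  1  0  1  0  1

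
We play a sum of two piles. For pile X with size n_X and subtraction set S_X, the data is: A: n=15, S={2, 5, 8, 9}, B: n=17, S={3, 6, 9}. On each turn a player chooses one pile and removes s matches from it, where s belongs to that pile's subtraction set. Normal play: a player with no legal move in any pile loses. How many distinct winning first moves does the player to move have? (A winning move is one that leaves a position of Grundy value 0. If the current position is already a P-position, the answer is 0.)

Pile A, S = {2, 5, 8, 9}:
n :  0  1  2  3  4  5  6  7  8  9 10 11 12 13 14 15
G :  0  0  1  1  0  2  1  0  2  1  3  0  2  1  0  2
G_A(15) = 2.
Pile B, S = {3, 6, 9}:
G(0) = 0
G(1) = mex{} = 0
G(2) = mex{} = 0
G(3) = mex{0} = 1
G(4) = mex{0} = 1
G(5) = mex{0} = 1
G(6) = mex{1,0} = 2
G(7) = mex{1,0} = 2
G(8) = mex{1,0} = 2
G(9) = mex{2,1,0} = 3
G(10) = mex{2,1,0} = 3
G(11) = mex{2,1,0} = 3
G(12) = mex{3,2,1} = 0
G(13) = mex{3,2,1} = 0
G(14) = mex{3,2,1} = 0
G(15) = mex{0,3,2} = 1
G(16) = mex{0,3,2} = 1
G(17) = mex{0,3,2} = 1
G_B(17) = 1.
Combined Grundy value = 2 ⊕ 1 = 3.
A winning move leaves total XOR = 0, i.e. changes one component's Grundy value g to g ⊕ X where X is the current total.
Pile A: need g' = 2⊕3 = 1. Options: 15−2→G=1, 15−5→G=3, 15−8→G=0, 15−9→G=1. Hits: 2.
Pile B: need g' = 1⊕3 = 2. Options: 17−3→G=0, 17−6→G=3, 17−9→G=2. Hits: 1.

3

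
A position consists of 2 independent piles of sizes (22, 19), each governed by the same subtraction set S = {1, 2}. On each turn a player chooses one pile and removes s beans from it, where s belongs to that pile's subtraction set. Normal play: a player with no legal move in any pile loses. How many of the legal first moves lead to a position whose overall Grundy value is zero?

All piles use S = {1, 2}:
n :  0  1  2  3  4  5  6  7  8  9 10 11 12 13 14 15 16 17 18 19 20 21 22
G :  0  1  2  0  1  2  0  1  2  0  1  2  0  1  2  0  1  2  0  1  2  0  1
Pile A: G(22) = 1.
Pile B: G(19) = 1.
Combined Grundy value = 1 ⊕ 1 = 0.
A winning move leaves total XOR = 0, i.e. changes one component's Grundy value g to g ⊕ X where X is the current total.
Pile A: target g' = 1⊕0 = 1, but every legal move changes the Grundy value (mex property), so 0 moves.
Pile B: target g' = 1⊕0 = 1, but every legal move changes the Grundy value (mex property), so 0 moves.

0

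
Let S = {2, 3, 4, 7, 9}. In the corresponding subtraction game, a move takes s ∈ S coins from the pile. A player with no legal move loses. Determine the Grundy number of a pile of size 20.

G(0) = 0
G(1) = mex{} = 0
G(2) = mex{0} = 1
G(3) = mex{0,0} = 1
G(4) = mex{1,0,0} = 2
G(5) = mex{1,1,0} = 2
G(6) = mex{2,1,1} = 0
G(7) = mex{2,2,1,0} = 3
G(8) = mex{0,2,2,0} = 1
G(9) = mex{3,0,2,1,0} = 4
G(10) = mex{1,3,0,1,0} = 2
G(11) = mex{4,1,3,2,1} = 0
G(12) = mex{2,4,1,2,1} = 0
G(13) = mex{0,2,4,0,2} = 1
G(14) = mex{0,0,2,3,2} = 1
G(15) = mex{1,0,0,1,0} = 2
G(16) = mex{1,1,0,4,3} = 2
G(17) = mex{2,1,1,2,1} = 0
G(18) = mex{2,2,1,0,4} = 3
G(19) = mex{0,2,2,0,2} = 1
G(20) = mex{3,0,2,1,0} = 4

4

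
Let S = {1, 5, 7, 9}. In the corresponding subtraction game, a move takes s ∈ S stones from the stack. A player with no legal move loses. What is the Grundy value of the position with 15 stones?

1

n :  0  1  2  3  4  5  6  7  8  9 10 11 12 13 14 15
G :  0  1  0  1  0  1  0  1  0  1  0  1  0  1  0  1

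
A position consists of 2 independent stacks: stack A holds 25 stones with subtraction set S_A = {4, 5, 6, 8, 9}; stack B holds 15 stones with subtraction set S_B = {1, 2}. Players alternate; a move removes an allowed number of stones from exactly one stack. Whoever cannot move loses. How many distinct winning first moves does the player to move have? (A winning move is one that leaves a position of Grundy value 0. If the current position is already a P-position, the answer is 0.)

Stack A, S = {4, 5, 6, 8, 9}:
n :  0  1  2  3  4  5  6  7  8  9 10 11 12 13 14 15 16 17 18 19 20 21 22 23 24 25
G :  0  0  0  0  1  1  1  1  2  2  2  2  3  0  0  0  0  1  1  1  1  2  2  2  2  3
G_A(25) = 3.
Stack B, S = {1, 2}:
G(0) = 0
G(1) = mex{0} = 1
G(2) = mex{1,0} = 2
G(3) = mex{2,1} = 0
G(4) = mex{0,2} = 1
G(5) = mex{1,0} = 2
G(6) = mex{2,1} = 0
G(7) = mex{0,2} = 1
G(8) = mex{1,0} = 2
G(9) = mex{2,1} = 0
G(10) = mex{0,2} = 1
G(11) = mex{1,0} = 2
G(12) = mex{2,1} = 0
G(13) = mex{0,2} = 1
G(14) = mex{1,0} = 2
G(15) = mex{2,1} = 0
G_B(15) = 0.
Combined Grundy value = 3 ⊕ 0 = 3.
A winning move leaves total XOR = 0, i.e. changes one component's Grundy value g to g ⊕ X where X is the current total.
Stack A: need g' = 3⊕3 = 0. Options: 25−4→G=2, 25−5→G=1, 25−6→G=1, 25−8→G=1, 25−9→G=0. Hits: 1.
Stack B: need g' = 0⊕3 = 3. Options: 15−1→G=2, 15−2→G=1. Hits: 0.

1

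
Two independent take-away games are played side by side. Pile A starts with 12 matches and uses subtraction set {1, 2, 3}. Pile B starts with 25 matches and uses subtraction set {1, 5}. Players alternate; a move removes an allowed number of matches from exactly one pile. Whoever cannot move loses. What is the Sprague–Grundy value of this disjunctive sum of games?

Pile A, S = {1, 2, 3}:
n :  0  1  2  3  4  5  6  7  8  9 10 11 12
G :  0  1  2  3  0  1  2  3  0  1  2  3  0
G_A(12) = 0.
Pile B, S = {1, 5}:
G(0) = 0
G(1) = mex{0} = 1
G(2) = mex{1} = 0
G(3) = mex{0} = 1
G(4) = mex{1} = 0
G(5) = mex{0,0} = 1
G(6) = mex{1,1} = 0
G(7) = mex{0,0} = 1
G(8) = mex{1,1} = 0
G(9) = mex{0,0} = 1
G(10) = mex{1,1} = 0
G(11) = mex{0,0} = 1
G(12) = mex{1,1} = 0
G(13) = mex{0,0} = 1
G(14) = mex{1,1} = 0
G(15) = mex{0,0} = 1
G(16) = mex{1,1} = 0
G(17) = mex{0,0} = 1
G(18) = mex{1,1} = 0
G(19) = mex{0,0} = 1
G(20) = mex{1,1} = 0
G(21) = mex{0,0} = 1
G(22) = mex{1,1} = 0
G(23) = mex{0,0} = 1
G(24) = mex{1,1} = 0
G(25) = mex{0,0} = 1
G_B(25) = 1.
Combined Grundy value = 0 ⊕ 1 = 1.

1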